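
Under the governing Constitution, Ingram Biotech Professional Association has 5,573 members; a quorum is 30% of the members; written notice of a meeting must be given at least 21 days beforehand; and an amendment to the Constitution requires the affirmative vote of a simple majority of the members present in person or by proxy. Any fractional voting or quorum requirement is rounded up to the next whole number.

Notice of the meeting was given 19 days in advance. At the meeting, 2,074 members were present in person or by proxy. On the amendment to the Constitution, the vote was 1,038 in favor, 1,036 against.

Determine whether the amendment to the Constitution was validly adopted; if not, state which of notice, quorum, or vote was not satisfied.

Notice: 19 days given; 21 required. Not satisfied.
Quorum: 30% of 5,573 = 1,671.90, rounded up to 1,672; 2,074 present. Satisfied.
Vote: requires a majority of those present (2,074); a majority of 2074 is 1038, so 1,038 needed; 1,038 in favor. Satisfied.

Invalid — notice requirement not satisfied.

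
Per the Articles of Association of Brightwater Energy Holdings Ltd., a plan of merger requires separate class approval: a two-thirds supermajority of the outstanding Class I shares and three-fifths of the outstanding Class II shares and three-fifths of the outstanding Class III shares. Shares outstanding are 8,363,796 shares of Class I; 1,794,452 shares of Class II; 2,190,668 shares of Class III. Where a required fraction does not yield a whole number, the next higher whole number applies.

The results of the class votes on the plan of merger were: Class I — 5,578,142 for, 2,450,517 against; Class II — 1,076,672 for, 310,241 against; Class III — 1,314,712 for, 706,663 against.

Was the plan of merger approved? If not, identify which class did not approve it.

Approved — every class gave the required vote.

Class I: 2/3 of 8363796 = 5575864; 5,575,864 required, 5,578,142 in favor — approved.
Class II: 3/5 of 1794452 = 1076671.20, rounded up to 1076672; 1,076,672 required, 1,076,672 in favor — approved.
Class III: 3/5 of 2190668 = 1314400.80, rounded up to 1314401; 1,314,401 required, 1,314,712 in favor — approved.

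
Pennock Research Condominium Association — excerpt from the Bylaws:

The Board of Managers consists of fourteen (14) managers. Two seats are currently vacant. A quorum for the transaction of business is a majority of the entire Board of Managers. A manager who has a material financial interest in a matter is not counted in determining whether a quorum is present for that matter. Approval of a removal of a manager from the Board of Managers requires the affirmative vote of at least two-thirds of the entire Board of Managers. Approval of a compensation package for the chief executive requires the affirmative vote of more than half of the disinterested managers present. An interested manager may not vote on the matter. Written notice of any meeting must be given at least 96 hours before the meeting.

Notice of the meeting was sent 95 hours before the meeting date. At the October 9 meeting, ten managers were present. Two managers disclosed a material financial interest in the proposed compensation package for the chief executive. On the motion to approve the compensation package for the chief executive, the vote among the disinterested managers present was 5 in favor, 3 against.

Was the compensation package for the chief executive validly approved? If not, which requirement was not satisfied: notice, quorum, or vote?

Invalid — notice requirement not satisfied.

Notice: 95 hours given; 96 required (95 < 96). Not satisfied.
Quorum: 10 present, but the 2 interested managers do not count, leaving 8. Quorum is 8. Satisfied.
Vote: the compensation package for the chief executive requires a majority of the disinterested managers present (10 − 2 = 8). A majority of 8 is 5, so 5 affirmative votes are needed; 5 voted in favor. Satisfied.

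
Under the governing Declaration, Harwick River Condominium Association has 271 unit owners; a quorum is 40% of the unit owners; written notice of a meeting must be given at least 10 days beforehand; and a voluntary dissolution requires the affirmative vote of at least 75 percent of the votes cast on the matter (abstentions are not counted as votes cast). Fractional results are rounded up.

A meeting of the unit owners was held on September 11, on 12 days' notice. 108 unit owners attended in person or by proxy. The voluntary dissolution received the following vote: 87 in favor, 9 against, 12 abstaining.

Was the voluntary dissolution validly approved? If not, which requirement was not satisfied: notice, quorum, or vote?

Notice: 12 days given; 10 required. Satisfied.
Quorum: 40% of 271 = 108.40, rounded up to 109; 108 present. Not satisfied.
Vote: requires three-fourths of the votes cast (108 − 12 abstaining = 96); 3/4 of 96 = 72, so 72 needed; 87 in favor. Satisfied.

Invalid — quorum requirement not satisfied.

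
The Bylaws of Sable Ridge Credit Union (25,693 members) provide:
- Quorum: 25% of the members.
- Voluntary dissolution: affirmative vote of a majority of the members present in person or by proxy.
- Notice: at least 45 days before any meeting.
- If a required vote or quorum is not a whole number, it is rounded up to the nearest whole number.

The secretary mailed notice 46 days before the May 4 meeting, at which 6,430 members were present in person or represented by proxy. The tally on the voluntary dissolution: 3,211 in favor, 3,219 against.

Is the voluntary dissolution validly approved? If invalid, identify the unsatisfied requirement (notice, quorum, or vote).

Notice: 46 days given; 45 required. Satisfied.
Quorum: 25% of 25,693 = 6,423.25, rounded up to 6,424; 6,430 present. Satisfied.
Vote: requires a majority of those present (6,430); a majority of 6430 is 3216, so 3,216 needed; 3,211 in favor. Not satisfied.

Invalid — vote requirement not satisfied.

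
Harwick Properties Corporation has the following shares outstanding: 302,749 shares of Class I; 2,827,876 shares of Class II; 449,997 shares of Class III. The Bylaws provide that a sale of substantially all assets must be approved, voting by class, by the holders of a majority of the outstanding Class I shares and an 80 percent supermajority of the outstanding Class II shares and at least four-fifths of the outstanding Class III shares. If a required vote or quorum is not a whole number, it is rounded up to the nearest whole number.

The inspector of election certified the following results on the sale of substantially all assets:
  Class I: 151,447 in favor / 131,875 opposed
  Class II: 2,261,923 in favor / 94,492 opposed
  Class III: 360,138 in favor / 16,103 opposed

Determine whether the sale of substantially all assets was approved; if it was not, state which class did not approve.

Class I: a majority of 302749 is 151375; 151,375 required, 151,447 in favor — approved.
Class II: 4/5 of 2827876 = 2262300.80, rounded up to 2262301; 2,262,301 required, 2,261,923 in favor — not approved.
Class III: 4/5 of 449997 = 359997.60, rounded up to 359998; 359,998 required, 360,138 in favor — approved.

Not approved — the Class II shares did not give the required vote.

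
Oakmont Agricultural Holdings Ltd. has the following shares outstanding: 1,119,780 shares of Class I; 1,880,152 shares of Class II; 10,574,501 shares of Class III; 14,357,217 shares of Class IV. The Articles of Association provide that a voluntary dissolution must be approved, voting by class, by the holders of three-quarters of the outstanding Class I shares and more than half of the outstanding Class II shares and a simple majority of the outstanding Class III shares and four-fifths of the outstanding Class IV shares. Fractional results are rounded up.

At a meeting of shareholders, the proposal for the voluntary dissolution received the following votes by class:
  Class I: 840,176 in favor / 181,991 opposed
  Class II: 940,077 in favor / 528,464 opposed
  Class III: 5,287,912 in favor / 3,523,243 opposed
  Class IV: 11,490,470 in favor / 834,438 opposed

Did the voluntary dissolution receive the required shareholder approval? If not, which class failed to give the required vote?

Approved — every class gave the required vote.

Class I: 3/4 of 1119780 = 839835; 839,835 required, 840,176 in favor — approved.
Class II: a majority of 1880152 is 940077; 940,077 required, 940,077 in favor — approved.
Class III: a majority of 10574501 is 5287251; 5,287,251 required, 5,287,912 in favor — approved.
Class IV: 4/5 of 14357217 = 11485773.60, rounded up to 11485774; 11,485,774 required, 11,490,470 in favor — approved.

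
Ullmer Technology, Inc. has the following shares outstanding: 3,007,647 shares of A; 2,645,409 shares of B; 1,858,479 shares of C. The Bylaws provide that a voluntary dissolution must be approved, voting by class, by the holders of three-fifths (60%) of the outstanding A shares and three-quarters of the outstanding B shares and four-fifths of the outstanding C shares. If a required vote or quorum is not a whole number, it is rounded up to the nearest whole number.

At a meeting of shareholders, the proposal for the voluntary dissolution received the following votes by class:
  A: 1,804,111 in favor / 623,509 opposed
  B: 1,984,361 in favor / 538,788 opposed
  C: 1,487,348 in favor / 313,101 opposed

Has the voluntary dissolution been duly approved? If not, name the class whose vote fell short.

A: 3/5 of 3007647 = 1804588.20, rounded up to 1804589; 1,804,589 required, 1,804,111 in favor — not approved.
B: 3/4 of 2645409 = 1984056.75, rounded up to 1984057; 1,984,057 required, 1,984,361 in favor — approved.
C: 4/5 of 1858479 = 1486783.20, rounded up to 1486784; 1,486,784 required, 1,487,348 in favor — approved.

Not approved — the A shares did not give the required vote.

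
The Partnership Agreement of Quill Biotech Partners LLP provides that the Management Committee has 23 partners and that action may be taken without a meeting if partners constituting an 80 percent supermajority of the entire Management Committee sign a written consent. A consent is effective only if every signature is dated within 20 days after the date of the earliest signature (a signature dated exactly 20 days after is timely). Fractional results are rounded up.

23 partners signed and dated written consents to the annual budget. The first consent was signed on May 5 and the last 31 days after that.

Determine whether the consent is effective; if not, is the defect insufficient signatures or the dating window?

Signatures required: an 80 percent supermajority of 23 — 4/5 of 23 = 18.40, rounded up to 19, so 19 needed; 23 signed. Sufficient.
Dating window: the latest signature is 31 days after the earliest; the limit is 20 days. Outside the window.

Not effective — dating-window requirement not satisfied.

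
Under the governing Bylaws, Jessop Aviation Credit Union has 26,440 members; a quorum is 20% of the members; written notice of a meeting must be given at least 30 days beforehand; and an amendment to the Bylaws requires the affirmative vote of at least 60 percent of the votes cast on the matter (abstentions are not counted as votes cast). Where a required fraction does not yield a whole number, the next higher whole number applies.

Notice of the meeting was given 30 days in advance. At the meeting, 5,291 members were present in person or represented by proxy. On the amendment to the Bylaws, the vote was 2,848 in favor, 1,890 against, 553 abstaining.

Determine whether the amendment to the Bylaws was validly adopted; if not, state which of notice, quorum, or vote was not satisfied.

Notice: 30 days given; 30 required. Satisfied.
Quorum: 20% of 26,440 = 5,288; 5,291 present. Satisfied.
Vote: requires three-fifths of the votes cast (5,291 − 553 abstaining = 4,738); 3/5 of 4738 = 2842.80, rounded up to 2843, so 2,843 needed; 2,848 in favor. Satisfied.

Valid — all requirements satisfied.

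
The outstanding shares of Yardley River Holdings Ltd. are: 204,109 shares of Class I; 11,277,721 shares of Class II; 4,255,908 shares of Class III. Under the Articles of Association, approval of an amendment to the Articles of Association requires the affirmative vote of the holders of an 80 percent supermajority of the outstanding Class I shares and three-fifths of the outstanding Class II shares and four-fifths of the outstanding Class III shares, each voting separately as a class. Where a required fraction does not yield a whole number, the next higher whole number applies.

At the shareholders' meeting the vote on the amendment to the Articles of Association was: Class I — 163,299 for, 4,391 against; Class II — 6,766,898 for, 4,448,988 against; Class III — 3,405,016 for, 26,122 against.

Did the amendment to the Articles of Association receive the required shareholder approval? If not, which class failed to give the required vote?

Class I: 4/5 of 204109 = 163287.20, rounded up to 163288; 163,288 required, 163,299 in favor — approved.
Class II: 3/5 of 11277721 = 6766632.60, rounded up to 6766633; 6,766,633 required, 6,766,898 in favor — approved.
Class III: 4/5 of 4255908 = 3404726.40, rounded up to 3404727; 3,404,727 required, 3,405,016 in favor — approved.

Approved — every class gave the required vote.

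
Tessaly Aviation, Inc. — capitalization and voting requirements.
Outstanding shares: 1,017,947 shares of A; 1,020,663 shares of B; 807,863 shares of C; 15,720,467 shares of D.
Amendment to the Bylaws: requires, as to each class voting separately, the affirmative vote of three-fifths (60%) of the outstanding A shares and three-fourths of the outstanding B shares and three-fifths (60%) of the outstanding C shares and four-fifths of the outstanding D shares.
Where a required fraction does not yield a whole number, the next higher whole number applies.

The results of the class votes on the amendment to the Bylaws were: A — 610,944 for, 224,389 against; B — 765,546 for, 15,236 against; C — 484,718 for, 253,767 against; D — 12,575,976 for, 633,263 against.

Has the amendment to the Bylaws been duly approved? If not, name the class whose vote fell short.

A: 3/5 of 1017947 = 610768.20, rounded up to 610769; 610,769 required, 610,944 in favor — approved.
B: 3/4 of 1020663 = 765497.25, rounded up to 765498; 765,498 required, 765,546 in favor — approved.
C: 3/5 of 807863 = 484717.80, rounded up to 484718; 484,718 required, 484,718 in favor — approved.
D: 4/5 of 15720467 = 12576373.60, rounded up to 12576374; 12,576,374 required, 12,575,976 in favor — not approved.

Not approved — the D shares did not give the required vote.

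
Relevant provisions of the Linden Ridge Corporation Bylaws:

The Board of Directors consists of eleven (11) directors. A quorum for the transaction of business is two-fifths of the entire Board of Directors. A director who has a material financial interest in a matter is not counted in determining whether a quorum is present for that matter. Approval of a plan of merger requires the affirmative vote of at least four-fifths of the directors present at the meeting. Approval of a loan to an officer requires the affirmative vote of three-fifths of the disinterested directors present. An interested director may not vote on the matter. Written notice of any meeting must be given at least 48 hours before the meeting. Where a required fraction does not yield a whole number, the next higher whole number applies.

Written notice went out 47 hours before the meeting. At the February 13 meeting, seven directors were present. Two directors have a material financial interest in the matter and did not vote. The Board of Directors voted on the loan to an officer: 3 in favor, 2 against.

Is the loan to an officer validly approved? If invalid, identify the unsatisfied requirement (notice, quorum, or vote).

Invalid — notice requirement not satisfied.

Notice: 47 hours given; 48 required (47 < 48). Not satisfied.
Quorum: 7 present, but the 2 interested directors do not count, leaving 5. Quorum is 5. Satisfied.
Vote: the loan to an officer requires three-fifths of the disinterested directors present (7 − 2 = 5). 3/5 of 5 = 3, so 3 affirmative votes are needed; 3 voted in favor. Satisfied.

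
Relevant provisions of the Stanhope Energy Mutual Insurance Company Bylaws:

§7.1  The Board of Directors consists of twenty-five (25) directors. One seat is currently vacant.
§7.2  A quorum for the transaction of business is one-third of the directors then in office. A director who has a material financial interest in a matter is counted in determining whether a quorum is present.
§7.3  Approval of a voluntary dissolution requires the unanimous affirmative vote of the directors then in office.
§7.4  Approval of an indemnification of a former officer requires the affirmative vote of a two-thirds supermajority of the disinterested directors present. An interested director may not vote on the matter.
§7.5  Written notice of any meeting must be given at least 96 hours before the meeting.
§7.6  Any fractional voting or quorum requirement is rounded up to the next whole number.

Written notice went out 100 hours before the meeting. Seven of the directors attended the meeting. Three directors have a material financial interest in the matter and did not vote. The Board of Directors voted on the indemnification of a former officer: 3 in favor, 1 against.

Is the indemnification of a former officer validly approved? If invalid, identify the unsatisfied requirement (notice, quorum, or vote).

Invalid — quorum requirement not satisfied.

Notice: 100 hours given; 96 required (100 ≥ 96). Satisfied.
Quorum: 7 present (interested directors count toward quorum); quorum is 8. Not satisfied.
Vote: the indemnification of a former officer requires two-thirds of the disinterested directors present (7 − 3 = 4). 2/3 of 4 = 2.67, rounded up to 3, so 3 affirmative votes are needed; 3 voted in favor. Satisfied. (Moot — without a quorum no business can be validly transacted.)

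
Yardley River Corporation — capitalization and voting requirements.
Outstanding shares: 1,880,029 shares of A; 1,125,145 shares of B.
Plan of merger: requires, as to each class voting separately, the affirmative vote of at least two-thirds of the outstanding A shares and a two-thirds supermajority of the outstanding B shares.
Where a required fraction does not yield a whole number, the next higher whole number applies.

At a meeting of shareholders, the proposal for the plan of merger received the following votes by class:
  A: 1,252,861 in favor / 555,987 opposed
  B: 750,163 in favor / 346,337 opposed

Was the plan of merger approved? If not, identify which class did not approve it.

Not approved — the A shares did not give the required vote.

A: 2/3 of 1880029 = 1253352.67, rounded up to 1253353; 1,253,353 required, 1,252,861 in favor — not approved.
B: 2/3 of 1125145 = 750096.67, rounded up to 750097; 750,097 required, 750,163 in favor — approved.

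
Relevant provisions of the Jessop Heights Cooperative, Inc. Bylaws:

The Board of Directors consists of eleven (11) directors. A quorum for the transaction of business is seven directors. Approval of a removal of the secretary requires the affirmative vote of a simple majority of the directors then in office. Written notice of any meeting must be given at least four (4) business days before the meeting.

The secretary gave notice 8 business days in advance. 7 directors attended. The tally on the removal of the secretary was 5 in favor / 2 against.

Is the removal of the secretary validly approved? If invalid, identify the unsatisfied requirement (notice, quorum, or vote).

Invalid — vote requirement not satisfied.

Notice: 8 business days given; 4 required (8 ≥ 4). Satisfied.
Quorum: 7 present; quorum is 7. Satisfied.
Vote: the removal of the secretary requires a majority of the directors then in office (11). A majority of 11 is 6, so 6 affirmative votes are needed; 5 voted in favor. Not satisfied.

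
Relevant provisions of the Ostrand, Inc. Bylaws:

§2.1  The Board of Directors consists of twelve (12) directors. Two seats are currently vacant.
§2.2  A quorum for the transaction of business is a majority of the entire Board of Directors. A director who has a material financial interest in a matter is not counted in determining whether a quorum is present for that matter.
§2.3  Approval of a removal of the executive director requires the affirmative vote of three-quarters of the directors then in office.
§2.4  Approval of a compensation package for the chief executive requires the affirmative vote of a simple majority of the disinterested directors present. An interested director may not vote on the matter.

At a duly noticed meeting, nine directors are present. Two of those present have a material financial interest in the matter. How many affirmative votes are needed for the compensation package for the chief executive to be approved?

4

The compensation package for the chief executive requires a majority of the disinterested directors present (9 − 2 = 7).
A majority of 7 is 4.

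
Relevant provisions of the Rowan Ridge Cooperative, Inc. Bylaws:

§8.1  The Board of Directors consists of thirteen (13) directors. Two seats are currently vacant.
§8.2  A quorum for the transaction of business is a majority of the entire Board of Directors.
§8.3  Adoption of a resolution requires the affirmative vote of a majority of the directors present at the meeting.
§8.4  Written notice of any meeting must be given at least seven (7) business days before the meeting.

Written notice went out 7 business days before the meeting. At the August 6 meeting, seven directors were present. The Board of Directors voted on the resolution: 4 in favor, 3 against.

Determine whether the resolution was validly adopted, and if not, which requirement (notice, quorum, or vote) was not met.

Valid — all requirements satisfied.

Notice: 7 business days given; 7 required (7 ≥ 7). Satisfied.
Quorum: 7 present; quorum is 7. Satisfied.
Vote: the resolution requires a majority of the directors present (7). A majority of 7 is 4, so 4 affirmative votes are needed; 4 voted in favor. Satisfied.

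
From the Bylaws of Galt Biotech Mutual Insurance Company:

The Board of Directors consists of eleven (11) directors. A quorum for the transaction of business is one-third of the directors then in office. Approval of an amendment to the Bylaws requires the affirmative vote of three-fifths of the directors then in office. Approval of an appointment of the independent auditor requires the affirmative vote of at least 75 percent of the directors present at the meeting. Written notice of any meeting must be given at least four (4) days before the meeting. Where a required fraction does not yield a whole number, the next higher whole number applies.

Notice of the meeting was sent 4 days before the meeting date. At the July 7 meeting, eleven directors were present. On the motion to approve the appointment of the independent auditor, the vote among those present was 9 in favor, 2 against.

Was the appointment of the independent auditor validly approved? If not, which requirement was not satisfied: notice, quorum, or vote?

Valid — all requirements satisfied.

Notice: 4 days given; 4 required (4 ≥ 4). Satisfied.
Quorum: 11 present; quorum is 4. Satisfied.
Vote: the appointment of the independent auditor requires three-fourths of the directors present (11). 3/4 of 11 = 8.25, rounded up to 9, so 9 affirmative votes are needed; 9 voted in favor. Satisfied.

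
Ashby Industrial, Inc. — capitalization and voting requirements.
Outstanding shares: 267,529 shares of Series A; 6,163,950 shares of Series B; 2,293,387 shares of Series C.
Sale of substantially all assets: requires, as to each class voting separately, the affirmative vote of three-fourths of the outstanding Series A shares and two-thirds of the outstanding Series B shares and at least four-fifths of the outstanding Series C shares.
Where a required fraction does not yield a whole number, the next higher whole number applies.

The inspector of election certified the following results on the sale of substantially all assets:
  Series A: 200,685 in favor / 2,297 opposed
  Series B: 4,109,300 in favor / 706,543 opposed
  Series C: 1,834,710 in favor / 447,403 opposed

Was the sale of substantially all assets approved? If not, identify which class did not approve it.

Series A: 3/4 of 267529 = 200646.75, rounded up to 200647; 200,647 required, 200,685 in favor — approved.
Series B: 2/3 of 6163950 = 4109300; 4,109,300 required, 4,109,300 in favor — approved.
Series C: 4/5 of 2293387 = 1834709.60, rounded up to 1834710; 1,834,710 required, 1,834,710 in favor — approved.

Approved — every class gave the required vote.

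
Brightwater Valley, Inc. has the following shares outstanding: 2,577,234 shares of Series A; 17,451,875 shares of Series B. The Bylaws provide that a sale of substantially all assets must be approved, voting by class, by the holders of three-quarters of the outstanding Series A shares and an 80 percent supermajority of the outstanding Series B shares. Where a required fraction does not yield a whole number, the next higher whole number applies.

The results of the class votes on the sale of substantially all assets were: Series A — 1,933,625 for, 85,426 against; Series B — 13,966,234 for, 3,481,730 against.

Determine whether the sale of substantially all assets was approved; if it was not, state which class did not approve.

Series A: 3/4 of 2577234 = 1932925.50, rounded up to 1932926; 1,932,926 required, 1,933,625 in favor — approved.
Series B: 4/5 of 17451875 = 13961500; 13,961,500 required, 13,966,234 in favor — approved.

Approved — every class gave the required vote.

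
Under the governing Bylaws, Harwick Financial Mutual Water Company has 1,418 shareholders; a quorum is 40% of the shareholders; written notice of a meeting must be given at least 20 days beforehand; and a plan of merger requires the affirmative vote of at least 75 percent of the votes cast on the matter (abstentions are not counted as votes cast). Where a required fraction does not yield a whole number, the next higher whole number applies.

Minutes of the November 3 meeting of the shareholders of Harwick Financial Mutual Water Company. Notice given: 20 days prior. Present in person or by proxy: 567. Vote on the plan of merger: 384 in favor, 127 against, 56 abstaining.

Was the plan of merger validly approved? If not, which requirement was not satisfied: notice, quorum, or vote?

Invalid — quorum requirement not satisfied.

Notice: 20 days given; 20 required. Satisfied.
Quorum: 40% of 1,418 = 567.20, rounded up to 568; 567 present. Not satisfied.
Vote: requires three-fourths of the votes cast (567 − 56 abstaining = 511); 3/4 of 511 = 383.25, rounded up to 384, so 384 needed; 384 in favor. Satisfied.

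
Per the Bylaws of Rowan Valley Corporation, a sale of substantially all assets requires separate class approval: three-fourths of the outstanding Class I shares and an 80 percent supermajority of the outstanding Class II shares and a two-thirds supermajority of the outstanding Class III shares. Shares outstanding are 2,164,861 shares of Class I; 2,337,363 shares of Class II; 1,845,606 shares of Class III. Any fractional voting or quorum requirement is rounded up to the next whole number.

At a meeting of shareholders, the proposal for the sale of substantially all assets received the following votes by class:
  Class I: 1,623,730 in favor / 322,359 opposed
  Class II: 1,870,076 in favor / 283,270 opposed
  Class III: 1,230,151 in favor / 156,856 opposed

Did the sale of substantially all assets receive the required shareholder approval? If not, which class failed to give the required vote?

Not approved — the Class III shares did not give the required vote.

Class I: 3/4 of 2164861 = 1623645.75, rounded up to 1623646; 1,623,646 required, 1,623,730 in favor — approved.
Class II: 4/5 of 2337363 = 1869890.40, rounded up to 1869891; 1,869,891 required, 1,870,076 in favor — approved.
Class III: 2/3 of 1845606 = 1230404; 1,230,404 required, 1,230,151 in favor — not approved.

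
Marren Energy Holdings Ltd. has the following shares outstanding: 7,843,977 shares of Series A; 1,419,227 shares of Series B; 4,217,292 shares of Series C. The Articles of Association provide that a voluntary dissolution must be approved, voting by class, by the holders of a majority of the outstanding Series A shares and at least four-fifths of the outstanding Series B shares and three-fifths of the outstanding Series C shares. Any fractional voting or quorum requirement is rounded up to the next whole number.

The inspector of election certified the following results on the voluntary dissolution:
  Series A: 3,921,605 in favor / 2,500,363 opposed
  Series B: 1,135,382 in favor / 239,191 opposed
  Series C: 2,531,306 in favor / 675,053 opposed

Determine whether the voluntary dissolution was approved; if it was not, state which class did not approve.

Series A: a majority of 7843977 is 3921989; 3,921,989 required, 3,921,605 in favor — not approved.
Series B: 4/5 of 1419227 = 1135381.60, rounded up to 1135382; 1,135,382 required, 1,135,382 in favor — approved.
Series C: 3/5 of 4217292 = 2530375.20, rounded up to 2530376; 2,530,376 required, 2,531,306 in favor — approved.

Not approved — the Series A shares did not give the required vote.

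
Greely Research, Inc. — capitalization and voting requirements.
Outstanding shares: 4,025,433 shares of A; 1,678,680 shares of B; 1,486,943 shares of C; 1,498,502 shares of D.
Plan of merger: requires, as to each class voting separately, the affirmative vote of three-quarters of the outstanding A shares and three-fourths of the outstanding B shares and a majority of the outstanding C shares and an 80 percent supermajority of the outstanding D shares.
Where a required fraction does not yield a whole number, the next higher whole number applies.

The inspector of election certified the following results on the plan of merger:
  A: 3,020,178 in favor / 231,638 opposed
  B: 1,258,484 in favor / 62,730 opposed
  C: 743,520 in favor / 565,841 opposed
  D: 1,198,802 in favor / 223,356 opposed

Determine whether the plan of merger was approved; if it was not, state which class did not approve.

Not approved — the B shares did not give the required vote.

A: 3/4 of 4025433 = 3019074.75, rounded up to 3019075; 3,019,075 required, 3,020,178 in favor — approved.
B: 3/4 of 1678680 = 1259010; 1,259,010 required, 1,258,484 in favor — not approved.
C: a majority of 1486943 is 743472; 743,472 required, 743,520 in favor — approved.
D: 4/5 of 1498502 = 1198801.60, rounded up to 1198802; 1,198,802 required, 1,198,802 in favor — approved.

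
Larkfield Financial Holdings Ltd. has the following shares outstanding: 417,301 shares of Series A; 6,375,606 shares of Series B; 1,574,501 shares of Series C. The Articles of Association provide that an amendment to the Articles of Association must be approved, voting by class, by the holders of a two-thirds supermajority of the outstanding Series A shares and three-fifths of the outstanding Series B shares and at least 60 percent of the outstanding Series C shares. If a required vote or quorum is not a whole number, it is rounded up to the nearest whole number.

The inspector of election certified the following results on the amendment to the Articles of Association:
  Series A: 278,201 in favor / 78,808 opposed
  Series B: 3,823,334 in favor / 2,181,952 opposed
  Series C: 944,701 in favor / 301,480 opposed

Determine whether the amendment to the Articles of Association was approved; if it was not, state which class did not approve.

Series A: 2/3 of 417301 = 278200.67, rounded up to 278201; 278,201 required, 278,201 in favor — approved.
Series B: 3/5 of 6375606 = 3825363.60, rounded up to 3825364; 3,825,364 required, 3,823,334 in favor — not approved.
Series C: 3/5 of 1574501 = 944700.60, rounded up to 944701; 944,701 required, 944,701 in favor — approved.

Not approved — the Series B shares did not give the required vote.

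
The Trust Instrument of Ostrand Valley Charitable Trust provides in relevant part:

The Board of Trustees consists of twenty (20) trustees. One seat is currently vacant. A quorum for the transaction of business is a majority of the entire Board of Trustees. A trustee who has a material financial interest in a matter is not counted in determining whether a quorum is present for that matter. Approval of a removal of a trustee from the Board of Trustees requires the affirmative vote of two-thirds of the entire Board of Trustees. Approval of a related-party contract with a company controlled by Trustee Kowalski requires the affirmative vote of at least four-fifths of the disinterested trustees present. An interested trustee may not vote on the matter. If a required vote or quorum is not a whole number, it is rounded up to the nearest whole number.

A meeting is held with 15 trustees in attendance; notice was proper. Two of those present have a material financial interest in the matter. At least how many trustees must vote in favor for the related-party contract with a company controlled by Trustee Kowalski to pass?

11

The related-party contract with a company controlled by Trustee Kowalski requires four-fifths of the disinterested trustees present (15 − 2 = 13).
4/5 of 13 = 10.40, rounded up to 11.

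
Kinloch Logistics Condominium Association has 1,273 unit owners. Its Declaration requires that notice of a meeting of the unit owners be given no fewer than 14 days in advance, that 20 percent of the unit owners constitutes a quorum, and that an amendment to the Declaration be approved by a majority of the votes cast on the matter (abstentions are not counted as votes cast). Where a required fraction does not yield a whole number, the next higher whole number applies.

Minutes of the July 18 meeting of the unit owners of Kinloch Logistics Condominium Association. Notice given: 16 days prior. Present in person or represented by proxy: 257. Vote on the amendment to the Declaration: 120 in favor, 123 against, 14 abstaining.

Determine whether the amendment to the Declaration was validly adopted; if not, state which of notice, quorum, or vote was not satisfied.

Invalid — vote requirement not satisfied.

Notice: 16 days given; 14 required. Satisfied.
Quorum: 20% of 1,273 = 254.60, rounded up to 255; 257 present. Satisfied.
Vote: requires a majority of the votes cast (257 − 14 abstaining = 243); a majority of 243 is 122, so 122 needed; 120 in favor. Not satisfied.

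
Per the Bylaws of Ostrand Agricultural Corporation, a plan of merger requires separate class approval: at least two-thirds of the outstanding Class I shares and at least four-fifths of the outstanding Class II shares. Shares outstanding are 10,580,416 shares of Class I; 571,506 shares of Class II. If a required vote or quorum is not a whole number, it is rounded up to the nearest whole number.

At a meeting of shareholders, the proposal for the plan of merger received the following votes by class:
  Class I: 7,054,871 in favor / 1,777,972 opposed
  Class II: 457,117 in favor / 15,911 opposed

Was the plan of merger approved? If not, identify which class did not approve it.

Class I: 2/3 of 10580416 = 7053610.67, rounded up to 7053611; 7,053,611 required, 7,054,871 in favor — approved.
Class II: 4/5 of 571506 = 457204.80, rounded up to 457205; 457,205 required, 457,117 in favor — not approved.

Not approved — the Class II shares did not give the required vote.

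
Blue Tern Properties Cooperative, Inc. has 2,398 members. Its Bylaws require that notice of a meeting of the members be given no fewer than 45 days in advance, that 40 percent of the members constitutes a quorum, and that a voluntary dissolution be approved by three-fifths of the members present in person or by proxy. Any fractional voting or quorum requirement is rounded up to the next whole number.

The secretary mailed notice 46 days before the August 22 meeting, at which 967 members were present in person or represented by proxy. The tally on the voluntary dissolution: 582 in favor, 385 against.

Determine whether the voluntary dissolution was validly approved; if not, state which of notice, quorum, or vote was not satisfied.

Valid — all requirements satisfied.

Notice: 46 days given; 45 required. Satisfied.
Quorum: 40% of 2,398 = 959.20, rounded up to 960; 967 present. Satisfied.
Vote: requires three-fifths of those present (967); 3/5 of 967 = 580.20, rounded up to 581, so 581 needed; 582 in favor. Satisfied.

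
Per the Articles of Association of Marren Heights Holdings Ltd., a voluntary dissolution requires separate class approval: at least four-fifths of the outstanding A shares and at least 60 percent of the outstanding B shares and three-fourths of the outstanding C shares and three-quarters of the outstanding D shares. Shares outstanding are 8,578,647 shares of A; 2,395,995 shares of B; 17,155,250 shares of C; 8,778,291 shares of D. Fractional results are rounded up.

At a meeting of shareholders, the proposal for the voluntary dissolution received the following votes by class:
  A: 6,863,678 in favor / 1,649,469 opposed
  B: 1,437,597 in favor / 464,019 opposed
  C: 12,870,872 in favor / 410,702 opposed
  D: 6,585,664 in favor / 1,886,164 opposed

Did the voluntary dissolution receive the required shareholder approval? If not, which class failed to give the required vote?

Approved — every class gave the required vote.

A: 4/5 of 8578647 = 6862917.60, rounded up to 6862918; 6,862,918 required, 6,863,678 in favor — approved.
B: 3/5 of 2395995 = 1437597; 1,437,597 required, 1,437,597 in favor — approved.
C: 3/4 of 17155250 = 12866437.50, rounded up to 12866438; 12,866,438 required, 12,870,872 in favor — approved.
D: 3/4 of 8778291 = 6583718.25, rounded up to 6583719; 6,583,719 required, 6,585,664 in favor — approved.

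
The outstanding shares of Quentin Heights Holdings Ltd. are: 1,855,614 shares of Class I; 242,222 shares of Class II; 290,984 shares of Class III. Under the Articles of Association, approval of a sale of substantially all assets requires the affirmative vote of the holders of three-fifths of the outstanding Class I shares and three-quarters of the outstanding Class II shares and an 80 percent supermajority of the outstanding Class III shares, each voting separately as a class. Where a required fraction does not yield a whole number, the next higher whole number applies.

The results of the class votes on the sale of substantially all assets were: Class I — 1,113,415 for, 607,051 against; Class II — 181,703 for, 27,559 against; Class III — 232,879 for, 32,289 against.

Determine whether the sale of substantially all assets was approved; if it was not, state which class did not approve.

Approved — every class gave the required vote.

Class I: 3/5 of 1855614 = 1113368.40, rounded up to 1113369; 1,113,369 required, 1,113,415 in favor — approved.
Class II: 3/4 of 242222 = 181666.50, rounded up to 181667; 181,667 required, 181,703 in favor — approved.
Class III: 4/5 of 290984 = 232787.20, rounded up to 232788; 232,788 required, 232,879 in favor — approved.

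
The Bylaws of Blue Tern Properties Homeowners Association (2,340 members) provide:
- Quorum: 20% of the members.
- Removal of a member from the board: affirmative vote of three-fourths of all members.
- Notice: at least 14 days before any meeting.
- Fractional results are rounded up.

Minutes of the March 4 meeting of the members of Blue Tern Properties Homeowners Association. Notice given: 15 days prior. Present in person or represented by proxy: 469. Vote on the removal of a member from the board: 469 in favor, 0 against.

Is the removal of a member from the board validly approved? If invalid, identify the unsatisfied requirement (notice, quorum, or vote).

Notice: 15 days given; 14 required. Satisfied.
Quorum: 20% of 2,340 = 468; 469 present. Satisfied.
Vote: requires three-fourths of all members (2,340); 3/4 of 2340 = 1755, so 1,755 needed; 469 in favor. Not satisfied.

Invalid — vote requirement not satisfied.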